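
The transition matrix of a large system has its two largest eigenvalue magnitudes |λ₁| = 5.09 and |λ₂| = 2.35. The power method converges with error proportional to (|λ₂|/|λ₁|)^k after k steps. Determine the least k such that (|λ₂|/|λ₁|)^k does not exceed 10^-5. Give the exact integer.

15

|λ₂/λ₁| = 2.35/5.09 = 0.46169
Need k ≥ ln(10^-5) / ln(0.46169) = -11.5129 / -0.7729 ≈ 14.896
Smallest integer k satisfying the bound: 15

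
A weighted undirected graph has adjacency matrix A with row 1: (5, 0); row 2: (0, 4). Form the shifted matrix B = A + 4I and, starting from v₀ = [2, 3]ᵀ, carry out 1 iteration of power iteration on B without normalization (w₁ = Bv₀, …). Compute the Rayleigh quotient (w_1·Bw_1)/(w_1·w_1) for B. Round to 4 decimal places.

B = A + 4I has rows (9, 0); (0, 8)
w1 = Bv₀ = (18, 24)
Bw1 = (162, 192)
w1·Bw1 = 7524; w1·w1 = 900; μ ≈ 7524/900 = 8.3600

μ ≈ 8.3600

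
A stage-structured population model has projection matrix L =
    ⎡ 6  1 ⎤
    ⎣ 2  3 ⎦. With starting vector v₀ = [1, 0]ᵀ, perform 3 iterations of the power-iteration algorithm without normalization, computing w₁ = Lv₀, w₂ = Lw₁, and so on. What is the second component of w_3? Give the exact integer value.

130

w1 = Lv₀ = (6·1 + 1·0; 2·1 + 3·0) = (6, 2)
w2 = Lw1 = (6·6 + 1·2; 2·6 + 3·2) = (38, 18)
w3 = Lw2 = (246, 130)
The requested component of w3 is 130.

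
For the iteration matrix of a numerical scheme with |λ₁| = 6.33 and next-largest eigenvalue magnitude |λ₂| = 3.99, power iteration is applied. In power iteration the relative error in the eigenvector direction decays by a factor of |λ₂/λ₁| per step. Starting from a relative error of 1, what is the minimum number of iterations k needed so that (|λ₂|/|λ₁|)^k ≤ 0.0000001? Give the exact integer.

|λ₂/λ₁| = 3.99/6.33 = 0.63033
Need k ≥ ln(0.0000001) / ln(0.63033) = -16.1181 / -0.4615 ≈ 34.925
Smallest integer k satisfying the bound: 35

35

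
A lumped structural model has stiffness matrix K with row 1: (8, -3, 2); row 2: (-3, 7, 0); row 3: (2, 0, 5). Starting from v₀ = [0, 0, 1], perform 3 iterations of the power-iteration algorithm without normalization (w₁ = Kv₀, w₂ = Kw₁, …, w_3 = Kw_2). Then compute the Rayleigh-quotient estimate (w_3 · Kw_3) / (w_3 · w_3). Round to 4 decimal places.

10.2220

w1 = Kv₀ = (8·0 + (-3)·0 + 2·1; (-3)·0 + 7·0 + 0·1; 2·0 + 0·0 + 5·1) = (2, 0, 5)
w2 = Kw1 = (8·2 + (-3)·0 + 2·5; (-3)·2 + 7·0 + 0·5; 2·2 + 0·0 + 5·5) = (26, -6, 29)
w3 = Kw2 = (284, -120, 197)
Kw3 = (3026, -1692, 1553)
w3·Kw3 = 284·3026 + (-120)·(-1692) + 197·1553 = 1368365; w3·w3 = 284·284 + (-120)·(-120) + 197·197 = 133865
λ ≈ 1368365/133865 = 10.2220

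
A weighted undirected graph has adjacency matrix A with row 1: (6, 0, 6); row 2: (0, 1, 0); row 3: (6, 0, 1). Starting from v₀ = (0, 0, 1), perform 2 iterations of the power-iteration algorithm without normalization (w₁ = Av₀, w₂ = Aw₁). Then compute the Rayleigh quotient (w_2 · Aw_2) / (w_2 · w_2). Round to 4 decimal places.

λ ≈ 9.7673

w1 = Av₀ = (6, 0, 1)
w2 = Aw1 = (42, 0, 37)
Aw2 = (474, 0, 289)
w2·Aw2 = 42·474 + 0·0 + 37·289 = 30601; w2·w2 = 42·42 + 0·0 + 37·37 = 3133
λ ≈ 30601/3133 = 9.7673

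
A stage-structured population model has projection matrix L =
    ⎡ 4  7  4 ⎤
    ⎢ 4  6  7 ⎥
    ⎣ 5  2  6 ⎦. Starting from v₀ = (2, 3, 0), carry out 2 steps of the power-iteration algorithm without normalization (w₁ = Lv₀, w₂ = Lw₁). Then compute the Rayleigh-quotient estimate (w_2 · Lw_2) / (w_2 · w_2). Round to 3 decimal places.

14.877

w1 = Lv₀ = (29, 26, 16)
w2 = Lw1 = (362, 384, 293)
Lw2 = (5308, 5803, 4336)
w2·Lw2 = 362·5308 + 384·5803 + 293·4336 = 5420296; w2·w2 = 362·362 + 384·384 + 293·293 = 364349
λ ≈ 5420296/364349 = 14.877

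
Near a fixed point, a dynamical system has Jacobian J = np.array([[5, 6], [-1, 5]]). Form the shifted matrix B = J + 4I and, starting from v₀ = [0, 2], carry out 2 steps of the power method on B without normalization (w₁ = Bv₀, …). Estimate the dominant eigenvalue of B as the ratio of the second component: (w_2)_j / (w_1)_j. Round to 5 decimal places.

B = J + 4I has rows (9, 6); (-1, 9)
w1 = Bv₀ = (9·0 + 6·2; (-1)·0 + 9·2) = (12, 18)
w2 = Bw1 = (9·12 + 6·18; (-1)·12 + 9·18) = (216, 150)
Ratio: 150/18 = 8.33333

μ ≈ 8.33333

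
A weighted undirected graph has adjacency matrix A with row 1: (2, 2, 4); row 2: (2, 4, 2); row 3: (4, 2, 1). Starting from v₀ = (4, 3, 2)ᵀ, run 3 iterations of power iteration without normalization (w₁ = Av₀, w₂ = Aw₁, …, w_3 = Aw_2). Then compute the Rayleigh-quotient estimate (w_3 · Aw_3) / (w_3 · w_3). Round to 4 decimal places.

7.6909

w1 = Av₀ = (2·4 + 2·3 + 4·2; 2·4 + 4·3 + 2·2; 4·4 + 2·3 + 1·2) = (22, 24, 24)
w2 = Aw1 = (2·22 + 2·24 + 4·24; 2·22 + 4·24 + 2·24; 4·22 + 2·24 + 1·24) = (188, 188, 160)
w3 = Aw2 = (1392, 1448, 1288)
Aw3 = (10832, 11152, 9752)
w3·Aw3 = 1392·10832 + 1448·11152 + 1288·9752 = 43786816; w3·w3 = 1392·1392 + 1448·1448 + 1288·1288 = 5693312
λ ≈ 43786816/5693312 = 7.6909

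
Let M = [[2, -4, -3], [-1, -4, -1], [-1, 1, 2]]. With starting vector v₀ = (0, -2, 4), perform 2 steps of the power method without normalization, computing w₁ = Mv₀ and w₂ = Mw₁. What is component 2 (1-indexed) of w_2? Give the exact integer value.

w1 = Mv₀ = (2·0 + (-4)·(-2) + (-3)·4; (-1)·0 + (-4)·(-2) + (-1)·4; (-1)·0 + 1·(-2) + 2·4) = (-4, 4, 6)
w2 = Mw1 = (2·(-4) + (-4)·4 + (-3)·6; (-1)·(-4) + (-4)·4 + (-1)·6; (-1)·(-4) + 1·4 + 2·6) = (-42, -18, 20)
The requested component of w2 is -18.

-18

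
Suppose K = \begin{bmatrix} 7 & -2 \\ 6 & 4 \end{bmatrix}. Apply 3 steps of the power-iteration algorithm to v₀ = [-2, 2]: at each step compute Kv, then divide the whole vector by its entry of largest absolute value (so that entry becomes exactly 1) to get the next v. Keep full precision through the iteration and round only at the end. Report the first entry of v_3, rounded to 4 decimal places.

0.4801

Kv0 = (-18.00000, -4.00000); divide by -18.00000 → v1 = (1.00000, 0.22222)
Kv1 = (6.55556, 6.88889); divide by 6.88889 → v2 = (0.95161, 1.00000)
Kv2 = (4.66129, 9.70968); divide by 9.70968 → v3 = (0.48007, 1.00000)
Requested entry of v3: -578/-1204 = 0.4801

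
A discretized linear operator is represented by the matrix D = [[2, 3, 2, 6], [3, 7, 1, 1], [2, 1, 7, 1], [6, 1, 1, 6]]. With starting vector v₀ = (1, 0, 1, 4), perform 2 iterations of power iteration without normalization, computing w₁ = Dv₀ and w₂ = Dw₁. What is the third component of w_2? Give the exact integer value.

186

w1 = Dv₀ = (28, 8, 13, 31)
w2 = Dw1 = (292, 184, 186, 375)
The requested component of w2 is 186.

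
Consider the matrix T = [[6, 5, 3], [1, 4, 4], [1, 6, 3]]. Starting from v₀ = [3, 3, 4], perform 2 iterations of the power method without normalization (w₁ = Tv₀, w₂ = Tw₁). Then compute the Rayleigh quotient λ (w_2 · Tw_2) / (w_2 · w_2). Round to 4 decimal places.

w1 = Tv₀ = (6·3 + 5·3 + 3·4; 1·3 + 4·3 + 4·4; 1·3 + 6·3 + 3·4) = (45, 31, 33)
w2 = Tw1 = (6·45 + 5·31 + 3·33; 1·45 + 4·31 + 4·33; 1·45 + 6·31 + 3·33) = (524, 301, 330)
Tw2 = (5639, 3048, 3320)
w2·Tw2 = 524·5639 + 301·3048 + 330·3320 = 4967884; w2·w2 = 524·524 + 301·301 + 330·330 = 474077
λ ≈ 4967884/474077 = 10.4791

10.4791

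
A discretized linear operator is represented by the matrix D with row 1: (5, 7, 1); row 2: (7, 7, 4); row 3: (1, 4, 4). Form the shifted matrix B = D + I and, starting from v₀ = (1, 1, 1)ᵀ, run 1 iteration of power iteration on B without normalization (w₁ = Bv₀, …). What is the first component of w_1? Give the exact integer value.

14

B = D + I has rows (6, 7, 1); (7, 8, 4); (1, 4, 5)
w1 = Bv₀ = (6·1 + 7·1 + 1·1; 7·1 + 8·1 + 4·1; 1·1 + 4·1 + 5·1) = (14, 19, 10)
Requested component of w1: 14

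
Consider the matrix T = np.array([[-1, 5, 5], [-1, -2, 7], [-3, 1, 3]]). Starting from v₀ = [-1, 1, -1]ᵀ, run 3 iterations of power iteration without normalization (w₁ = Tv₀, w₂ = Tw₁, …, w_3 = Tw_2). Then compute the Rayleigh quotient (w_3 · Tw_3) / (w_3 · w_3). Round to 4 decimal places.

w1 = Tv₀ = (1, -8, 1)
w2 = Tw1 = (-36, 22, -8)
w3 = Tw2 = (106, -64, 106)
Tw3 = (104, 764, -64)
w3·Tw3 = 106·104 + (-64)·764 + 106·(-64) = -44656; w3·w3 = 106·106 + (-64)·(-64) + 106·106 = 26568
λ ≈ -44656/26568 = -1.6808

-1.6808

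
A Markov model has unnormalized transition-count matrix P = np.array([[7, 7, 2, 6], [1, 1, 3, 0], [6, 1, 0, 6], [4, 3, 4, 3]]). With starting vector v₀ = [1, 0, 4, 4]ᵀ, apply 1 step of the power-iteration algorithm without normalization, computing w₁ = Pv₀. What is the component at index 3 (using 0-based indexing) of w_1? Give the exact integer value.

w1 = Pv₀ = (7·1 + 7·0 + 2·4 + 6·4; 1·1 + 1·0 + 3·4 + 0·4; 6·1 + 1·0 + 0·4 + 6·4; 4·1 + 3·0 + 4·4 + 3·4) = (39, 13, 30, 32)
The requested component of w1 is 32.

32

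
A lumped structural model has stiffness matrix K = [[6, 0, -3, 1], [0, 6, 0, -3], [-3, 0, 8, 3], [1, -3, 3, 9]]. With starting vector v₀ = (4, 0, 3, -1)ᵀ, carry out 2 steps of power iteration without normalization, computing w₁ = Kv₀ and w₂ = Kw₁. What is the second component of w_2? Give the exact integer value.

w1 = Kv₀ = (6·4 + 0·0 + (-3)·3 + 1·(-1); 0·4 + 6·0 + 0·3 + (-3)·(-1); (-3)·4 + 0·0 + 8·3 + 3·(-1); 1·4 + (-3)·0 + 3·3 + 9·(-1)) = (14, 3, 9, 4)
w2 = Kw1 = (6·14 + 0·3 + (-3)·9 + 1·4; 0·14 + 6·3 + 0·9 + (-3)·4; (-3)·14 + 0·3 + 8·9 + 3·4; 1·14 + (-3)·3 + 3·9 + 9·4) = (61, 6, 42, 68)
The requested component of w2 is 6.

6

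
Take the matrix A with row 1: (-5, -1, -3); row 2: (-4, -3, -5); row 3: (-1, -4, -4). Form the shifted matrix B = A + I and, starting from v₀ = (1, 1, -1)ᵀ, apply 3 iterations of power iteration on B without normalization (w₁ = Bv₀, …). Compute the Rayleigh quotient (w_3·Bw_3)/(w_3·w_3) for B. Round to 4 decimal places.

μ ≈ -8.8715

B = A + I has rows (-4, -1, -3); (-4, -2, -5); (-1, -4, -3)
w1 = Bv₀ = ((-4)·1 + (-1)·1 + (-3)·(-1); (-4)·1 + (-2)·1 + (-5)·(-1); (-1)·1 + (-4)·1 + (-3)·(-1)) = (-2, -1, -2)
w2 = Bw1 = ((-4)·(-2) + (-1)·(-1) + (-3)·(-2); (-4)·(-2) + (-2)·(-1) + (-5)·(-2); (-1)·(-2) + (-4)·(-1) + (-3)·(-2)) = (15, 20, 12)
w3 = Bw2 = (-116, -160, -131)
Bw3 = (1017, 1439, 1149)
w3·Bw3 = -498731; w3·w3 = 56217; μ ≈ -498731/56217 = -8.8715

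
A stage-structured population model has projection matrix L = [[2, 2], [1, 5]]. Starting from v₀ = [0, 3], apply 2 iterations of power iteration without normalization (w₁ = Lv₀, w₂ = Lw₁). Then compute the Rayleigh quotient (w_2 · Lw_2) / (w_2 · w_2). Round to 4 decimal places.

5.5903

w1 = Lv₀ = (2·0 + 2·3; 1·0 + 5·3) = (6, 15)
w2 = Lw1 = (2·6 + 2·15; 1·6 + 5·15) = (42, 81)
Lw2 = (246, 447)
w2·Lw2 = 42·246 + 81·447 = 46539; w2·w2 = 42·42 + 81·81 = 8325
λ ≈ 46539/8325 = 5.5903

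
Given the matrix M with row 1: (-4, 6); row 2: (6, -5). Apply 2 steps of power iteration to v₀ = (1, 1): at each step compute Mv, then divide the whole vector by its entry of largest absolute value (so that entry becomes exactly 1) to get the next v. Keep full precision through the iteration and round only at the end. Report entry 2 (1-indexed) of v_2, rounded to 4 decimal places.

Mv0 = (2.00000, 1.00000); divide by 2.00000 → v1 = (1.00000, 0.50000)
Mv1 = (-1.00000, 3.50000); divide by 3.50000 → v2 = (-0.28571, 1.00000)
Requested entry of v2: 7/7 = 1.0000

1.0000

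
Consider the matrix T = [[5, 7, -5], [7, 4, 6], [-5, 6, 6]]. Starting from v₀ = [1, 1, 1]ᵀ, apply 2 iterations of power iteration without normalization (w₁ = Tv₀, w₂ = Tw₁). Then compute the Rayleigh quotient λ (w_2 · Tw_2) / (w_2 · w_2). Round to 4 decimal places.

λ ≈ 11.4251

w1 = Tv₀ = (5·1 + 7·1 + (-5)·1; 7·1 + 4·1 + 6·1; (-5)·1 + 6·1 + 6·1) = (7, 17, 7)
w2 = Tw1 = (5·7 + 7·17 + (-5)·7; 7·7 + 4·17 + 6·7; (-5)·7 + 6·17 + 6·7) = (119, 159, 109)
Tw2 = (1163, 2123, 1013)
w2·Tw2 = 119·1163 + 159·2123 + 109·1013 = 586371; w2·w2 = 119·119 + 159·159 + 109·109 = 51323
λ ≈ 586371/51323 = 11.4251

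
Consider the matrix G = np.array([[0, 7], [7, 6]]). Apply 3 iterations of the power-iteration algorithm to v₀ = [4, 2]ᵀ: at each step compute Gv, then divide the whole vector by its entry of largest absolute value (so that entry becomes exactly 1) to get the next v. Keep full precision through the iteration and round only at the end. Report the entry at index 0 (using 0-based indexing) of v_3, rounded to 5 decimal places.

0.59328

Gv0 = (14.000000, 40.000000); divide by 40.000000 → v1 = (0.350000, 1.000000)
Gv1 = (7.000000, 8.450000); divide by 8.450000 → v2 = (0.828402, 1.000000)
Gv2 = (7.000000, 11.798817); divide by 11.798817 → v3 = (0.593280, 1.000000)
Requested entry of v3: 2366/3988 = 0.59328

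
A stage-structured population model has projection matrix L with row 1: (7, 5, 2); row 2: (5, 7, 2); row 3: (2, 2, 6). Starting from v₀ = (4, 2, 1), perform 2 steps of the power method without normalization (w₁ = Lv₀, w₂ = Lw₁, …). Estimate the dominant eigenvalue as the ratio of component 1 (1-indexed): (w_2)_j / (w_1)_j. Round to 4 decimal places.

w1 = Lv₀ = (7·4 + 5·2 + 2·1; 5·4 + 7·2 + 2·1; 2·4 + 2·2 + 6·1) = (40, 36, 18)
w2 = Lw1 = (7·40 + 5·36 + 2·18; 5·40 + 7·36 + 2·18; 2·40 + 2·36 + 6·18) = (496, 488, 260)
Ratio at component: 496 / 40 = 12.4000

λ ≈ 12.4000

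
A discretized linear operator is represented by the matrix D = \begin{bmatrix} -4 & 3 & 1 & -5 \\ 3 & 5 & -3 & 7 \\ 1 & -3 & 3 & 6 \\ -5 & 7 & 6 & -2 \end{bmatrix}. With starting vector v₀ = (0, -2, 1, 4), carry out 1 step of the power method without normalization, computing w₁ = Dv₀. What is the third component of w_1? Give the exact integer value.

33

w1 = Dv₀ = (-25, 15, 33, -16)
The requested component of w1 is 33.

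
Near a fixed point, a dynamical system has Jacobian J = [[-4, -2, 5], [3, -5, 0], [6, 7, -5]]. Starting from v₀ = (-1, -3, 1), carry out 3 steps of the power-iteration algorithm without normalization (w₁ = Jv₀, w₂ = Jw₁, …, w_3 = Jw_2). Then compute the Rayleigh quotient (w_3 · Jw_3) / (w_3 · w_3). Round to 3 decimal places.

w1 = Jv₀ = (15, 12, -32)
w2 = Jw1 = (-244, -15, 334)
w3 = Jw2 = (2676, -657, -3239)
Jw3 = (-25585, 11313, 27652)
w3·Jw3 = 2676·(-25585) + (-657)·11313 + (-3239)·27652 = -165462929; w3·w3 = 2676·2676 + (-657)·(-657) + (-3239)·(-3239) = 18083746
λ ≈ -165462929/18083746 = -9.150

λ ≈ -9.150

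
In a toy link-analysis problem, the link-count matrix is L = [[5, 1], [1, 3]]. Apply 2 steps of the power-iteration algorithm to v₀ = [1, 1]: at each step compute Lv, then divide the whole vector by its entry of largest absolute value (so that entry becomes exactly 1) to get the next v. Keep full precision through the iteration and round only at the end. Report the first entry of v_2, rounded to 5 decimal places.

Lv0 = (6.000000, 4.000000); divide by 6.000000 → v1 = (1.000000, 0.666667)
Lv1 = (5.666667, 3.000000); divide by 5.666667 → v2 = (1.000000, 0.529412)
Requested entry of v2: 34/34 = 1.00000

1.00000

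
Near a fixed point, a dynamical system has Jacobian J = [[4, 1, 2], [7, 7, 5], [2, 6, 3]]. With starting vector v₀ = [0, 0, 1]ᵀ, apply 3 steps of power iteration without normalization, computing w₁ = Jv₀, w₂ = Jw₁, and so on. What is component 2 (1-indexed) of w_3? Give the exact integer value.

w1 = Jv₀ = (4·0 + 1·0 + 2·1; 7·0 + 7·0 + 5·1; 2·0 + 6·0 + 3·1) = (2, 5, 3)
w2 = Jw1 = (4·2 + 1·5 + 2·3; 7·2 + 7·5 + 5·3; 2·2 + 6·5 + 3·3) = (19, 64, 43)
w3 = Jw2 = (226, 796, 551)
The requested component of w3 is 796.

796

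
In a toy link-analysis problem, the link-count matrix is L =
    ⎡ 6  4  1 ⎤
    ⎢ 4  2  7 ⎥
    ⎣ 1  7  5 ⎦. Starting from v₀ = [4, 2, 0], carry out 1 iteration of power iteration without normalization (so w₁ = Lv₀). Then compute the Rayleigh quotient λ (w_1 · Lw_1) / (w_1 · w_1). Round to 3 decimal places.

w1 = Lv₀ = (6·4 + 4·2 + 1·0; 4·4 + 2·2 + 7·0; 1·4 + 7·2 + 5·0) = (32, 20, 18)
Lw1 = (290, 294, 262)
w1·Lw1 = 32·290 + 20·294 + 18·262 = 19876; w1·w1 = 32·32 + 20·20 + 18·18 = 1748
λ ≈ 19876/1748 = 11.371

λ ≈ 11.371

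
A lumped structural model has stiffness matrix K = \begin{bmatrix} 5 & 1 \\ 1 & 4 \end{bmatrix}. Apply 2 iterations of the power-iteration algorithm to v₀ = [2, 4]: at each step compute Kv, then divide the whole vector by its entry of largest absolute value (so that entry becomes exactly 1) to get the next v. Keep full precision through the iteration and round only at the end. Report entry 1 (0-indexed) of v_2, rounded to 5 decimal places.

Kv0 = (14.000000, 18.000000); divide by 18.000000 → v1 = (0.777778, 1.000000)
Kv1 = (4.888889, 4.777778); divide by 4.888889 → v2 = (1.000000, 0.977273)
Requested entry of v2: 86/88 = 0.97727

0.97727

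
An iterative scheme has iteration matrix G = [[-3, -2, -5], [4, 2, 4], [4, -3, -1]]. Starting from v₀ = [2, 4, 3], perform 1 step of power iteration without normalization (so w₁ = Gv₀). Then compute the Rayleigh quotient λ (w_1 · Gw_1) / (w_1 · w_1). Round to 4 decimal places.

λ ≈ -1.8082

w1 = Gv₀ = ((-3)·2 + (-2)·4 + (-5)·3; 4·2 + 2·4 + 4·3; 4·2 + (-3)·4 + (-1)·3) = (-29, 28, -7)
Gw1 = (66, -88, -193)
w1·Gw1 = (-29)·66 + 28·(-88) + (-7)·(-193) = -3027; w1·w1 = (-29)·(-29) + 28·28 + (-7)·(-7) = 1674
λ ≈ -3027/1674 = -1.8082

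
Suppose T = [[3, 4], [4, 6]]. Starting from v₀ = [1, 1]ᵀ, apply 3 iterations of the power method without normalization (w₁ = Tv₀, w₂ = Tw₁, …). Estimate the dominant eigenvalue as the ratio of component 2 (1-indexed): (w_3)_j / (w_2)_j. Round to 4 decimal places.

8.7727

w1 = Tv₀ = (3·1 + 4·1; 4·1 + 6·1) = (7, 10)
w2 = Tw1 = (3·7 + 4·10; 4·7 + 6·10) = (61, 88)
w3 = Tw2 = (535, 772)
Ratio at component: 772 / 88 = 8.7727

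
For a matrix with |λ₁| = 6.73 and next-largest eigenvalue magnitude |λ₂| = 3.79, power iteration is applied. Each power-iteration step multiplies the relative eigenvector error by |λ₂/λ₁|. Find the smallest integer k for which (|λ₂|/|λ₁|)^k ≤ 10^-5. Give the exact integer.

21

|λ₂/λ₁| = 3.79/6.73 = 0.56315
Need k ≥ ln(10^-5) / ln(0.56315) = -11.5129 / -0.5742 ≈ 20.050
Smallest integer k satisfying the bound: 21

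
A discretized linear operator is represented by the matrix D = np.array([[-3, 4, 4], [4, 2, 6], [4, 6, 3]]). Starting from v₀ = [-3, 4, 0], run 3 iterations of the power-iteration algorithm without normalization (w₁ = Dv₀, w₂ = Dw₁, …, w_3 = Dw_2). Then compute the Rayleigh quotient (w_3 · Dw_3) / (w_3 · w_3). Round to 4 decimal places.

8.9852

w1 = Dv₀ = ((-3)·(-3) + 4·4 + 4·0; 4·(-3) + 2·4 + 6·0; 4·(-3) + 6·4 + 3·0) = (25, -4, 12)
w2 = Dw1 = ((-3)·25 + 4·(-4) + 4·12; 4·25 + 2·(-4) + 6·12; 4·25 + 6·(-4) + 3·12) = (-43, 164, 112)
w3 = Dw2 = (1233, 828, 1148)
Dw3 = (4205, 13476, 13344)
w3·Dw3 = 1233·4205 + 828·13476 + 1148·13344 = 31661805; w3·w3 = 1233·1233 + 828·828 + 1148·1148 = 3523777
λ ≈ 31661805/3523777 = 8.9852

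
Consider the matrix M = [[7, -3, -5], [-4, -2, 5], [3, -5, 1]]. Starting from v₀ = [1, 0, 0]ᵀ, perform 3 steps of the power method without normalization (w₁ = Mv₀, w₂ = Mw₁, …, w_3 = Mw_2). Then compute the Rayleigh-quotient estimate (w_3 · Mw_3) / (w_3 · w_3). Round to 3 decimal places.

w1 = Mv₀ = (7, -4, 3)
w2 = Mw1 = (46, -5, 44)
w3 = Mw2 = (117, 46, 207)
Mw3 = (-354, 475, 328)
w3·Mw3 = 117·(-354) + 46·475 + 207·328 = 48328; w3·w3 = 117·117 + 46·46 + 207·207 = 58654
λ ≈ 48328/58654 = 0.824

λ ≈ 0.824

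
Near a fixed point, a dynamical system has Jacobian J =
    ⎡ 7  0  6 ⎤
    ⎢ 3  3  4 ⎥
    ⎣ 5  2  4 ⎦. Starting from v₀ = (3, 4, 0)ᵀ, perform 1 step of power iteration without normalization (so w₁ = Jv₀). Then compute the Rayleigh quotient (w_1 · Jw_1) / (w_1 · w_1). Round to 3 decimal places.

w1 = Jv₀ = (7·3 + 0·4 + 6·0; 3·3 + 3·4 + 4·0; 5·3 + 2·4 + 4·0) = (21, 21, 23)
Jw1 = (285, 218, 239)
w1·Jw1 = 21·285 + 21·218 + 23·239 = 16060; w1·w1 = 21·21 + 21·21 + 23·23 = 1411
λ ≈ 16060/1411 = 11.382

λ ≈ 11.382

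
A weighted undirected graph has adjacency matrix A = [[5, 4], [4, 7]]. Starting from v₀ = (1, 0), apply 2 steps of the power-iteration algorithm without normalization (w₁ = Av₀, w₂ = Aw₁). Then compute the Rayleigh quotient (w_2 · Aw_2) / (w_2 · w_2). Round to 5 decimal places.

10.10715

w1 = Av₀ = (5·1 + 4·0; 4·1 + 7·0) = (5, 4)
w2 = Aw1 = (5·5 + 4·4; 4·5 + 7·4) = (41, 48)
Aw2 = (397, 500)
w2·Aw2 = 41·397 + 48·500 = 40277; w2·w2 = 41·41 + 48·48 = 3985
λ ≈ 40277/3985 = 10.10715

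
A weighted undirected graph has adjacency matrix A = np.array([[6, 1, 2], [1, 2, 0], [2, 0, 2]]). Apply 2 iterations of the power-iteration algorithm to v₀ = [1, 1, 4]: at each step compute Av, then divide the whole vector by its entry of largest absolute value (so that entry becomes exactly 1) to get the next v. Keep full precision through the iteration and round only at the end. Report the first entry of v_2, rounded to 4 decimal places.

Av0 = (15.00000, 3.00000, 10.00000); divide by 15.00000 → v1 = (1.00000, 0.20000, 0.66667)
Av1 = (7.53333, 1.40000, 3.33333); divide by 7.53333 → v2 = (1.00000, 0.18584, 0.44248)
Requested entry of v2: 113/113 = 1.0000

1.0000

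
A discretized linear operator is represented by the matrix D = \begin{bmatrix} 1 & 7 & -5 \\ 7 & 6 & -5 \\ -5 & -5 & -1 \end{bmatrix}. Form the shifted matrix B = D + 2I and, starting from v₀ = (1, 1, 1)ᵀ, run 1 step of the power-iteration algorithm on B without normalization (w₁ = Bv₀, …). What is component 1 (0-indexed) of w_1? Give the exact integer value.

10

B = D + 2I has rows (3, 7, -5); (7, 8, -5); (-5, -5, 1)
w1 = Bv₀ = (5, 10, -9)
Requested component of w1: 10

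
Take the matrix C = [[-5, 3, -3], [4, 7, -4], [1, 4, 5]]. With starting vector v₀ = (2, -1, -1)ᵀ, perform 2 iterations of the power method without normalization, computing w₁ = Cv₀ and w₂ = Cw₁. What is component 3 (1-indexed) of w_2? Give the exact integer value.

w1 = Cv₀ = (-10, 5, -7)
w2 = Cw1 = (86, 23, -25)
The requested component of w2 is -25.

-25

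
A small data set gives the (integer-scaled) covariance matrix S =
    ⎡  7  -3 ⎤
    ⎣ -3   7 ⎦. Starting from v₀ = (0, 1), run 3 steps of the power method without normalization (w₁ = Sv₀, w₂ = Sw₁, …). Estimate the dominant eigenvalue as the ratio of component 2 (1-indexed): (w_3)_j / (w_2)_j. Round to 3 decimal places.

w1 = Sv₀ = (7·0 + (-3)·1; (-3)·0 + 7·1) = (-3, 7)
w2 = Sw1 = (7·(-3) + (-3)·7; (-3)·(-3) + 7·7) = (-42, 58)
w3 = Sw2 = (-468, 532)
Ratio at component: 532 / 58 = 9.172

9.172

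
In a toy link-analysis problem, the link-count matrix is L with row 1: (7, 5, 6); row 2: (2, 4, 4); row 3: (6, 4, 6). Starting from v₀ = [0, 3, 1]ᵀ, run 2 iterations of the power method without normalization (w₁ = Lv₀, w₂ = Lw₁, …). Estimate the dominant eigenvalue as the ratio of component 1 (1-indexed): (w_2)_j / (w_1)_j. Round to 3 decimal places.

w1 = Lv₀ = (21, 16, 18)
w2 = Lw1 = (335, 178, 298)
Ratio at component: 335 / 21 = 15.952

15.952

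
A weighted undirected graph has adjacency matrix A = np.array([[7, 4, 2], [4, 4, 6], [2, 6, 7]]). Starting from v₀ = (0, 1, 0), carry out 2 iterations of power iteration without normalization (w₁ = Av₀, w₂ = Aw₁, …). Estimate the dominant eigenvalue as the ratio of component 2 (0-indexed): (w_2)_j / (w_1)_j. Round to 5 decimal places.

λ ≈ 12.33333

w1 = Av₀ = (7·0 + 4·1 + 2·0; 4·0 + 4·1 + 6·0; 2·0 + 6·1 + 7·0) = (4, 4, 6)
w2 = Aw1 = (7·4 + 4·4 + 2·6; 4·4 + 4·4 + 6·6; 2·4 + 6·4 + 7·6) = (56, 68, 74)
Ratio at component: 74 / 6 = 12.33333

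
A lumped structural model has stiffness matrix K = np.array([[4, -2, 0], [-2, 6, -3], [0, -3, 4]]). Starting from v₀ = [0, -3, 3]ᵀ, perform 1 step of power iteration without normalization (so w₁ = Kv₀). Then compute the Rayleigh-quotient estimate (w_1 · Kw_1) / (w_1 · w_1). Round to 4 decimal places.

λ ≈ 8.5672

w1 = Kv₀ = (4·0 + (-2)·(-3) + 0·3; (-2)·0 + 6·(-3) + (-3)·3; 0·0 + (-3)·(-3) + 4·3) = (6, -27, 21)
Kw1 = (78, -237, 165)
w1·Kw1 = 6·78 + (-27)·(-237) + 21·165 = 10332; w1·w1 = 6·6 + (-27)·(-27) + 21·21 = 1206
λ ≈ 10332/1206 = 8.5672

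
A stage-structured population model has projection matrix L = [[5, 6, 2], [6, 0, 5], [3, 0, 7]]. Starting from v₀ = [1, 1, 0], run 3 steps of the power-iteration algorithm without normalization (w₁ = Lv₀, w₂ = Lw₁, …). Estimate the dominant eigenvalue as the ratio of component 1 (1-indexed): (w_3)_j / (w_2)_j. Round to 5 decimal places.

11.12371

w1 = Lv₀ = (11, 6, 3)
w2 = Lw1 = (97, 81, 54)
w3 = Lw2 = (1079, 852, 669)
Ratio at component: 1079 / 97 = 11.12371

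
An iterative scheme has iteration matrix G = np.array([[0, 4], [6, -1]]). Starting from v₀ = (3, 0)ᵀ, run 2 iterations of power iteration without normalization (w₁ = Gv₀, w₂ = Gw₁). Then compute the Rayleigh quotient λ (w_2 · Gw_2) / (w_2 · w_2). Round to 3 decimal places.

w1 = Gv₀ = (0·3 + 4·0; 6·3 + (-1)·0) = (0, 18)
w2 = Gw1 = (0·0 + 4·18; 6·0 + (-1)·18) = (72, -18)
Gw2 = (-72, 450)
w2·Gw2 = 72·(-72) + (-18)·450 = -13284; w2·w2 = 72·72 + (-18)·(-18) = 5508
λ ≈ -13284/5508 = -2.412

λ ≈ -2.412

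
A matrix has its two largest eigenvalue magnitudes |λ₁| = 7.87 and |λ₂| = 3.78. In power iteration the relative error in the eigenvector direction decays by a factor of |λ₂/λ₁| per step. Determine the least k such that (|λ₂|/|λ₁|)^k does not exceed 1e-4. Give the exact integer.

|λ₂/λ₁| = 3.78/7.87 = 0.48030
Need k ≥ ln(1e-4) / ln(0.48030) = -9.2103 / -0.7333 ≈ 12.560
Smallest integer k satisfying the bound: 13

13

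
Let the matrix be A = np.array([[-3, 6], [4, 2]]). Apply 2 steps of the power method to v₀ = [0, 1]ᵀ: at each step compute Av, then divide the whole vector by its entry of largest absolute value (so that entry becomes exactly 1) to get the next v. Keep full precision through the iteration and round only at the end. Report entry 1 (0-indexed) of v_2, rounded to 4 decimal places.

1.0000

Av0 = (6.00000, 2.00000); divide by 6.00000 → v1 = (1.00000, 0.33333)
Av1 = (-1.00000, 4.66667); divide by 4.66667 → v2 = (-0.21429, 1.00000)
Requested entry of v2: 28/28 = 1.0000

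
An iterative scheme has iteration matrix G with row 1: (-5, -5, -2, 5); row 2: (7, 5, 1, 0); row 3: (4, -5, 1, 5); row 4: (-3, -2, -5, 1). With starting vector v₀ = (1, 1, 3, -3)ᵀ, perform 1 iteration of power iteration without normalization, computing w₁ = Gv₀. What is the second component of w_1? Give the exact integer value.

w1 = Gv₀ = ((-5)·1 + (-5)·1 + (-2)·3 + 5·(-3); 7·1 + 5·1 + 1·3 + 0·(-3); 4·1 + (-5)·1 + 1·3 + 5·(-3); (-3)·1 + (-2)·1 + (-5)·3 + 1·(-3)) = (-31, 15, -13, -23)
The requested component of w1 is 15.

15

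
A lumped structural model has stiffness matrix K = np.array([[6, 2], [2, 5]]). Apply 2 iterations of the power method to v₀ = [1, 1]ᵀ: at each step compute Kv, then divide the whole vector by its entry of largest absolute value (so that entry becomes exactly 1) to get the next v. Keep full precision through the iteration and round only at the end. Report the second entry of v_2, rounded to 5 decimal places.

Kv0 = (8.000000, 7.000000); divide by 8.000000 → v1 = (1.000000, 0.875000)
Kv1 = (7.750000, 6.375000); divide by 7.750000 → v2 = (1.000000, 0.822581)
Requested entry of v2: 51/62 = 0.82258

0.82258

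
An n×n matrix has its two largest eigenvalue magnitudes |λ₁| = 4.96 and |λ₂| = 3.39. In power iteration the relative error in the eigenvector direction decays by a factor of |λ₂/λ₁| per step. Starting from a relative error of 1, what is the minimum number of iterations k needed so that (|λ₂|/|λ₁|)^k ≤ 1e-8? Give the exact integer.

|λ₂/λ₁| = 3.39/4.96 = 0.68347
Need k ≥ ln(1e-8) / ln(0.68347) = -18.4207 / -0.3806 ≈ 48.402
Smallest integer k satisfying the bound: 49

49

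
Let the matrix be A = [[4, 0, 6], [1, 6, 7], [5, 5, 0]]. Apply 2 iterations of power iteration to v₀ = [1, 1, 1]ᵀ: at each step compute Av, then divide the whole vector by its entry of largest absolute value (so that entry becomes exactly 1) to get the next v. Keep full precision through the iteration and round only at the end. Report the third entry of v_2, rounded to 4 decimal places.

Av0 = (10.00000, 14.00000, 10.00000); divide by 14.00000 → v1 = (0.71429, 1.00000, 0.71429)
Av1 = (7.14286, 11.71429, 8.57143); divide by 11.71429 → v2 = (0.60976, 1.00000, 0.73171)
Requested entry of v2: 120/164 = 0.7317

0.7317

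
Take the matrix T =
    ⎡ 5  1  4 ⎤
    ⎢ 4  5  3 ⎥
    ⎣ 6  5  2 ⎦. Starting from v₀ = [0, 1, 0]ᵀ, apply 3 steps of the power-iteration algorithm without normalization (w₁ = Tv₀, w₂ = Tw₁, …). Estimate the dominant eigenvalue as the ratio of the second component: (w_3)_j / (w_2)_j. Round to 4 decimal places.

10.5227

w1 = Tv₀ = (5·0 + 1·1 + 4·0; 4·0 + 5·1 + 3·0; 6·0 + 5·1 + 2·0) = (1, 5, 5)
w2 = Tw1 = (5·1 + 1·5 + 4·5; 4·1 + 5·5 + 3·5; 6·1 + 5·5 + 2·5) = (30, 44, 41)
w3 = Tw2 = (358, 463, 482)
Ratio at component: 463 / 44 = 10.5227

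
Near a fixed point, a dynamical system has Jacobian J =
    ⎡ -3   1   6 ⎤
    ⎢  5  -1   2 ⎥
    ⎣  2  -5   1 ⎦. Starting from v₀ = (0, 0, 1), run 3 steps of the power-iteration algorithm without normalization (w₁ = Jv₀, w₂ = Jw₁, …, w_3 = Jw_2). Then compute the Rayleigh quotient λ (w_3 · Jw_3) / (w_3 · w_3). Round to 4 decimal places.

λ ≈ -4.3538

w1 = Jv₀ = (6, 2, 1)
w2 = Jw1 = (-10, 30, 3)
w3 = Jw2 = (78, -74, -167)
Jw3 = (-1310, 130, 359)
w3·Jw3 = 78·(-1310) + (-74)·130 + (-167)·359 = -171753; w3·w3 = 78·78 + (-74)·(-74) + (-167)·(-167) = 39449
λ ≈ -171753/39449 = -4.3538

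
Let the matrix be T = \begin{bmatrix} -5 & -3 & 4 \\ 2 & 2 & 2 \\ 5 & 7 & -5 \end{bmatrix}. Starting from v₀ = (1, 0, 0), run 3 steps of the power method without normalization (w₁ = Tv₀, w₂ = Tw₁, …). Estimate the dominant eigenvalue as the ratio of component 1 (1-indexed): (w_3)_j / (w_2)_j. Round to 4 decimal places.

w1 = Tv₀ = ((-5)·1 + (-3)·0 + 4·0; 2·1 + 2·0 + 2·0; 5·1 + 7·0 + (-5)·0) = (-5, 2, 5)
w2 = Tw1 = ((-5)·(-5) + (-3)·2 + 4·5; 2·(-5) + 2·2 + 2·5; 5·(-5) + 7·2 + (-5)·5) = (39, 4, -36)
w3 = Tw2 = (-351, 14, 403)
Ratio at component: -351 / 39 = -9.0000

-9.0000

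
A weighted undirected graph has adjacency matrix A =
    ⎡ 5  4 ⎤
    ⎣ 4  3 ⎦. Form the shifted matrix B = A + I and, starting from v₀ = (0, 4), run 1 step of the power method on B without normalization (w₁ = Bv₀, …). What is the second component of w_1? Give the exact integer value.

B = A + I has rows (6, 4); (4, 4)
w1 = Bv₀ = (6·0 + 4·4; 4·0 + 4·4) = (16, 16)
Requested component of w1: 16

16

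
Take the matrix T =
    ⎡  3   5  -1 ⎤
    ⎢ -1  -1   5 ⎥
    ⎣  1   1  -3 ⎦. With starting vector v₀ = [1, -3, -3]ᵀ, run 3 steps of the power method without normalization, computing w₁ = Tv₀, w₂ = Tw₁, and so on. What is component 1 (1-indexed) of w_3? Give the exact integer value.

w1 = Tv₀ = (-9, -13, 7)
w2 = Tw1 = (-99, 57, -43)
w3 = Tw2 = (31, -173, 87)
The requested component of w3 is 31.

31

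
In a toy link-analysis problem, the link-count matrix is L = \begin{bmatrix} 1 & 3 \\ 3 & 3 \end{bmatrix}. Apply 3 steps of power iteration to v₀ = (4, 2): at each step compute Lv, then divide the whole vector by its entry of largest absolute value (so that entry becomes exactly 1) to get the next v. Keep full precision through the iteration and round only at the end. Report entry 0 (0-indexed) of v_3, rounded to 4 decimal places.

0.7117

Lv0 = (10.00000, 18.00000); divide by 18.00000 → v1 = (0.55556, 1.00000)
Lv1 = (3.55556, 4.66667); divide by 4.66667 → v2 = (0.76190, 1.00000)
Lv2 = (3.76190, 5.28571); divide by 5.28571 → v3 = (0.71171, 1.00000)
Requested entry of v3: 316/444 = 0.7117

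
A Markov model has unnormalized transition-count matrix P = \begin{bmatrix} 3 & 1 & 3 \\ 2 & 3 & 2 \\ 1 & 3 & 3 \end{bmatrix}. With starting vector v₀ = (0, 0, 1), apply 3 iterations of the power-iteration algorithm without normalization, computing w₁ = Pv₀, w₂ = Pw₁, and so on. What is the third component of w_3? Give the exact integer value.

w1 = Pv₀ = (3, 2, 3)
w2 = Pw1 = (20, 18, 18)
w3 = Pw2 = (132, 130, 128)
The requested component of w3 is 128.

128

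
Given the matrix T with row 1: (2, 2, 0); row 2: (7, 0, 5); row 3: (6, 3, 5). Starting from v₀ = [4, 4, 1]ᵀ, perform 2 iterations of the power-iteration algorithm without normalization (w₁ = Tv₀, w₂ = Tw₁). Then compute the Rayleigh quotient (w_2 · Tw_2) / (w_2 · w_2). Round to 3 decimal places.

w1 = Tv₀ = (16, 33, 41)
w2 = Tw1 = (98, 317, 400)
Tw2 = (830, 2686, 3539)
w2·Tw2 = 98·830 + 317·2686 + 400·3539 = 2348402; w2·w2 = 98·98 + 317·317 + 400·400 = 270093
λ ≈ 2348402/270093 = 8.695

8.695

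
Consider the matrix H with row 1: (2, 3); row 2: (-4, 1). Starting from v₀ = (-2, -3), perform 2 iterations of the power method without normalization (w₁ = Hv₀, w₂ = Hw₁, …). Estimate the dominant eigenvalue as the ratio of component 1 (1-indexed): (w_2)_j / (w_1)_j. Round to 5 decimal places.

w1 = Hv₀ = (-13, 5)
w2 = Hw1 = (-11, 57)
Ratio at component: -11 / -13 = 0.84615

λ ≈ 0.84615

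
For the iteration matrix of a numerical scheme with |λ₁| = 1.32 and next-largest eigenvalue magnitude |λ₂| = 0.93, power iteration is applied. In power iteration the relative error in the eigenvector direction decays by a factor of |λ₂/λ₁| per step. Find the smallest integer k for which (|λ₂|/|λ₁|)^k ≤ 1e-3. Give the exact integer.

20

|λ₂/λ₁| = 0.93/1.32 = 0.70455
Need k ≥ ln(1e-3) / ln(0.70455) = -6.9078 / -0.3502 ≈ 19.725
Smallest integer k satisfying the bound: 20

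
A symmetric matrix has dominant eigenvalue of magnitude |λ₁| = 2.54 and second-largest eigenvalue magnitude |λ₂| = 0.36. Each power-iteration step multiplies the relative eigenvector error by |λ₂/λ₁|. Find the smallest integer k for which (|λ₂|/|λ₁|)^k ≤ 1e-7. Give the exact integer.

|λ₂/λ₁| = 0.36/2.54 = 0.14173
Need k ≥ ln(1e-7) / ln(0.14173) = -16.1181 / -1.9538 ≈ 8.250
Smallest integer k satisfying the bound: 9

9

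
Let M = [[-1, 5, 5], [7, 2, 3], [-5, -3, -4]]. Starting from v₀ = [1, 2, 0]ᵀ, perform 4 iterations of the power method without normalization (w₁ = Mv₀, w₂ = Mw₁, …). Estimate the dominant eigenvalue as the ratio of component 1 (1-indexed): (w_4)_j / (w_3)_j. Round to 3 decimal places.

w1 = Mv₀ = ((-1)·1 + 5·2 + 5·0; 7·1 + 2·2 + 3·0; (-5)·1 + (-3)·2 + (-4)·0) = (9, 11, -11)
w2 = Mw1 = ((-1)·9 + 5·11 + 5·(-11); 7·9 + 2·11 + 3·(-11); (-5)·9 + (-3)·11 + (-4)·(-11)) = (-9, 52, -34)
w3 = Mw2 = (99, -61, 25)
w4 = Mw3 = (-279, 646, -412)
Ratio at component: -279 / 99 = -2.818

λ ≈ -2.818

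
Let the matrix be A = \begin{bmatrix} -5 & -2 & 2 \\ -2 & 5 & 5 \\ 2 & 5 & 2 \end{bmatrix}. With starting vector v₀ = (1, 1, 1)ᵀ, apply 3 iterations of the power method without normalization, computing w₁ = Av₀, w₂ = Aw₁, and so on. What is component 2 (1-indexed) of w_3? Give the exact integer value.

661

w1 = Av₀ = ((-5)·1 + (-2)·1 + 2·1; (-2)·1 + 5·1 + 5·1; 2·1 + 5·1 + 2·1) = (-5, 8, 9)
w2 = Aw1 = ((-5)·(-5) + (-2)·8 + 2·9; (-2)·(-5) + 5·8 + 5·9; 2·(-5) + 5·8 + 2·9) = (27, 95, 48)
w3 = Aw2 = (-229, 661, 625)
The requested component of w3 is 661.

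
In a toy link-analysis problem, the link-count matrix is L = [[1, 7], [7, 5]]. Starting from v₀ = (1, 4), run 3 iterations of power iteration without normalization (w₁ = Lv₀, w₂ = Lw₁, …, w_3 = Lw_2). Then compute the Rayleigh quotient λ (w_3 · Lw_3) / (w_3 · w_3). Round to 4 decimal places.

w1 = Lv₀ = (29, 27)
w2 = Lw1 = (218, 338)
w3 = Lw2 = (2584, 3216)
Lw3 = (25096, 34168)
w3·Lw3 = 2584·25096 + 3216·34168 = 174732352; w3·w3 = 2584·2584 + 3216·3216 = 17019712
λ ≈ 174732352/17019712 = 10.2665

10.2665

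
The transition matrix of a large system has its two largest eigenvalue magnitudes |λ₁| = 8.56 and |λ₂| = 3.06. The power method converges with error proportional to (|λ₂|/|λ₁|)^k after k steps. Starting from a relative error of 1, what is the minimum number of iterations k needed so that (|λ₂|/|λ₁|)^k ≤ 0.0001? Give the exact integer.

|λ₂/λ₁| = 3.06/8.56 = 0.35748
Need k ≥ ln(0.0001) / ln(0.35748) = -9.2103 / -1.0287 ≈ 8.954
Smallest integer k satisfying the bound: 9

9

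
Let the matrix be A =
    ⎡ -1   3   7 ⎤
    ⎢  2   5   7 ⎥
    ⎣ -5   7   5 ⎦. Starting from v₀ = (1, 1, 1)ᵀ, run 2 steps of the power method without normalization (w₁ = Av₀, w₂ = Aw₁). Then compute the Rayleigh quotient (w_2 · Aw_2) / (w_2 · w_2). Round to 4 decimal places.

w1 = Av₀ = ((-1)·1 + 3·1 + 7·1; 2·1 + 5·1 + 7·1; (-5)·1 + 7·1 + 5·1) = (9, 14, 7)
w2 = Aw1 = ((-1)·9 + 3·14 + 7·7; 2·9 + 5·14 + 7·7; (-5)·9 + 7·14 + 5·7) = (82, 137, 88)
Aw2 = (945, 1465, 989)
w2·Aw2 = 82·945 + 137·1465 + 88·989 = 365227; w2·w2 = 82·82 + 137·137 + 88·88 = 33237
λ ≈ 365227/33237 = 10.9886

λ ≈ 10.9886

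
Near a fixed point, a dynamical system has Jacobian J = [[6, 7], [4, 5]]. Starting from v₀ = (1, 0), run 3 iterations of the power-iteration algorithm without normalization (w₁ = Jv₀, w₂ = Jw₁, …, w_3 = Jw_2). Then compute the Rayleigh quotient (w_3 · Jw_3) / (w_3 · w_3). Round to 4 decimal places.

w1 = Jv₀ = (6·1 + 7·0; 4·1 + 5·0) = (6, 4)
w2 = Jw1 = (6·6 + 7·4; 4·6 + 5·4) = (64, 44)
w3 = Jw2 = (692, 476)
Jw3 = (7484, 5148)
w3·Jw3 = 692·7484 + 476·5148 = 7629376; w3·w3 = 692·692 + 476·476 = 705440
λ ≈ 7629376/705440 = 10.8151

λ ≈ 10.8151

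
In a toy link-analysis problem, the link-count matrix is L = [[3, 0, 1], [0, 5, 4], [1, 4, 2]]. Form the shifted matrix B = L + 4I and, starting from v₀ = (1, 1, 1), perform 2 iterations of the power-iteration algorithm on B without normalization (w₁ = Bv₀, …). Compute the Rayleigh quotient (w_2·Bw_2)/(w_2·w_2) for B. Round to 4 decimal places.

B = L + 4I has rows (7, 0, 1); (0, 9, 4); (1, 4, 6)
w1 = Bv₀ = (7·1 + 0·1 + 1·1; 0·1 + 9·1 + 4·1; 1·1 + 4·1 + 6·1) = (8, 13, 11)
w2 = Bw1 = (7·8 + 0·13 + 1·11; 0·8 + 9·13 + 4·11; 1·8 + 4·13 + 6·11) = (67, 161, 126)
Bw2 = (595, 1953, 1467)
w2·Bw2 = 539140; w2·w2 = 46286; μ ≈ 539140/46286 = 11.6480

11.6480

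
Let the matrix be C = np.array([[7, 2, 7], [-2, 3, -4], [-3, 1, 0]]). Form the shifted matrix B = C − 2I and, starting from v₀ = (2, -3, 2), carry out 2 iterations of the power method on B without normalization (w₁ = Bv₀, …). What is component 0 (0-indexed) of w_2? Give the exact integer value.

-31

B = C − 2I has rows (5, 2, 7); (-2, 1, -4); (-3, 1, -2)
w1 = Bv₀ = (5·2 + 2·(-3) + 7·2; (-2)·2 + 1·(-3) + (-4)·2; (-3)·2 + 1·(-3) + (-2)·2) = (18, -15, -13)
w2 = Bw1 = (5·18 + 2·(-15) + 7·(-13); (-2)·18 + 1·(-15) + (-4)·(-13); (-3)·18 + 1·(-15) + (-2)·(-13)) = (-31, 1, -43)
Requested component of w2: -31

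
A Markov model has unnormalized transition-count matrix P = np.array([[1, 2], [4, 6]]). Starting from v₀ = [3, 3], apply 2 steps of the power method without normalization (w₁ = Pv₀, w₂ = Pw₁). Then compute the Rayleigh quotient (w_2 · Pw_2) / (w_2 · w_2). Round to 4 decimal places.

7.2762

w1 = Pv₀ = (1·3 + 2·3; 4·3 + 6·3) = (9, 30)
w2 = Pw1 = (1·9 + 2·30; 4·9 + 6·30) = (69, 216)
Pw2 = (501, 1572)
w2·Pw2 = 69·501 + 216·1572 = 374121; w2·w2 = 69·69 + 216·216 = 51417
λ ≈ 374121/51417 = 7.2762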